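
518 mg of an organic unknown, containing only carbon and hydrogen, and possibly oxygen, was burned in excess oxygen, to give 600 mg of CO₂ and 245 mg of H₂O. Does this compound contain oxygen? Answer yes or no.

yes

mol C = 0.600 g CO₂ ÷ 44.009 g/mol = 0.01363 mol
mol H = 2 × 0.245 g H₂O ÷ 18.015 g/mol = 0.02720 mol
C and H account for only 0.1912 g of the 0.518 g sample; the remaining 0.3268 g must be oxygen.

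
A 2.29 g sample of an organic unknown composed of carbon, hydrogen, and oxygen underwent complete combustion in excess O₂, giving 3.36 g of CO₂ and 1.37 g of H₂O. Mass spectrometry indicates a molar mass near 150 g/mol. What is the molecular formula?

C5H10O5

mol C = 3.36 g CO₂ ÷ 44.009 g/mol = 0.07635 mol
mol H = 2 × 1.37 g H₂O ÷ 18.015 g/mol = 0.1521 mol
mass O = 2.29 − (0.9170 + 0.1533) = 1.220 g → mol O = 1.220 ÷ 15.999 = 0.07623 mol
Divide by the smallest (0.07623 mol): C 1.001, H 1.995, O 1.000
Empirical formula: CH2O
Empirical-formula mass = 30.03 g/mol; 150 ÷ 30.03 ≈ 5, so the molecular formula is C5H10O5.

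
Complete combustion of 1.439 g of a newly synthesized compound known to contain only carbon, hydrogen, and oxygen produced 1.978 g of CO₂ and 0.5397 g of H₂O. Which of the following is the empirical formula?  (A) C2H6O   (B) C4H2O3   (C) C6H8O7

(C) C6H8O7

mol C = 1.978 g CO₂ ÷ 44.009 g/mol = 0.044945 mol
mol H = 2 × 0.5397 g H₂O ÷ 18.015 g/mol = 0.059917 mol
mass O = 1.439 − (0.53984 + 0.060396) = 0.83877 g → mol O = 0.83877 ÷ 15.999 = 0.052426 mol
Divide by the smallest (0.044945 mol): C 1.000, H 1.333, O 1.166
Multiplying each by 6 gives whole numbers: C 6.00, H 8.00, O 7.00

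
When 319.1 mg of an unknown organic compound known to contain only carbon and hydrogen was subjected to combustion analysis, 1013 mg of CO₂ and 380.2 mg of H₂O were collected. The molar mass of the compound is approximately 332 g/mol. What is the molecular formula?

C24H44

mol C = 1.013 g CO₂ ÷ 44.009 g/mol = 0.023018 mol
mol H = 2 × 0.3802 g H₂O ÷ 18.015 g/mol = 0.042209 mol
Divide by the smallest (0.023018 mol): C 1.000, H 1.834
Multiplying each by 6 gives whole numbers: C 6.00, H 11.00
Empirical formula: C6H11
Empirical-formula mass = 83.15 g/mol; 332 ÷ 83.15 ≈ 4, so the molecular formula is C24H44.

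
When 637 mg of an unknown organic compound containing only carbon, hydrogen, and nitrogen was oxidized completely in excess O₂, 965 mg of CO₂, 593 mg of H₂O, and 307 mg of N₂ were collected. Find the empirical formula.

CH3N

mol C = 0.965 g CO₂ ÷ 44.009 g/mol = 0.02193 mol
mol H = 2 × 0.593 g H₂O ÷ 18.015 g/mol = 0.06583 mol
mol N = 2 × 0.307 g N₂ ÷ 28.014 g/mol = 0.02192 mol
Divide by the smallest (0.02192 mol): C 1.000, H 3.004, N 1.000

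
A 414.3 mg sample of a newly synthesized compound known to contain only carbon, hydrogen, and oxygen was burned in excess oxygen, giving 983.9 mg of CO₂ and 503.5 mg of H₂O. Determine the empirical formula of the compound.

C4H10O

mol C = 0.9839 g CO₂ ÷ 44.009 g/mol = 0.022357 mol
mol H = 2 × 0.5035 g H₂O ÷ 18.015 g/mol = 0.055898 mol
mass O = 0.4143 − (0.26853 + 0.056345) = 0.089428 g → mol O = 0.089428 ÷ 15.999 = 0.0055896 mol
Divide by the smallest (0.0055896 mol): C 4.000, H 10.000, O 1.000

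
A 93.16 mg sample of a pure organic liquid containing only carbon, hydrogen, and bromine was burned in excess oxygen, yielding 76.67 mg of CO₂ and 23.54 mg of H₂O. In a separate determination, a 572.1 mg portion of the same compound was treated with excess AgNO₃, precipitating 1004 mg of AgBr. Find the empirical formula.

mol C = 0.07667 g CO₂ ÷ 44.009 g/mol = 0.0017421 mol
mol H = 2 × 0.02354 g H₂O ÷ 18.015 g/mol = 0.0026134 mol
From the AgBr data: mol Br per gram of compound = (1.004 ÷ 187.772) ÷ 0.5721 = 0.0093461 mol/g, so in the 0.09316 g combustion sample mol Br = 0.00087068 mol
Divide by the smallest (0.00087068 mol): C 2.001, H 3.002, Br 1.000

C2H3Br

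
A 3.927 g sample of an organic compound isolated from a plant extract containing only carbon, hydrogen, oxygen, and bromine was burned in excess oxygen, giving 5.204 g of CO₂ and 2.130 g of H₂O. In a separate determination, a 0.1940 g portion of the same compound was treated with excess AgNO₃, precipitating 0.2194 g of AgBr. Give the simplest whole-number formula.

C5H10BrO

mol C = 5.204 g CO₂ ÷ 44.009 g/mol = 0.11825 mol
mol H = 2 × 2.130 g H₂O ÷ 18.015 g/mol = 0.23647 mol
From the AgBr data: mol Br per gram of compound = (0.2194 ÷ 187.772) ÷ 0.1940 = 0.0060229 mol/g, so in the 3.927 g combustion sample mol Br = 0.023652 mol
mass O = 3.927 − (1.4203 + 0.23836 + 1.8899) = 0.37848 g → mol O = 0.37848 ÷ 15.999 = 0.023656 mol
Divide by the smallest (0.023652 mol): C 5.000, H 9.998, Br 1.000, O 1.000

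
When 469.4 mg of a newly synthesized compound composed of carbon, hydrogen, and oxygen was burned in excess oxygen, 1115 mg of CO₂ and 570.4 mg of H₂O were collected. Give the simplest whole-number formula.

mol C = 1.115 g CO₂ ÷ 44.009 g/mol = 0.025336 mol
mol H = 2 × 0.5704 g H₂O ÷ 18.015 g/mol = 0.063325 mol
mass O = 0.4694 − (0.30431 + 0.063832) = 0.10126 g → mol O = 0.10126 ÷ 15.999 = 0.0063292 mol
Divide by the smallest (0.0063292 mol): C 4.003, H 10.005, O 1.000

C4H10O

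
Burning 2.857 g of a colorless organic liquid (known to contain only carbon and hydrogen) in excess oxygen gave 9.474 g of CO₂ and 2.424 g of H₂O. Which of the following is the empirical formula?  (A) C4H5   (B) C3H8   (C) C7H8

(A) C4H5

mol C = 9.474 g CO₂ ÷ 44.009 g/mol = 0.21527 mol
mol H = 2 × 2.424 g H₂O ÷ 18.015 g/mol = 0.26911 mol
Divide by the smallest (0.21527 mol): C 1.000, H 1.250
Multiplying each by 4 gives whole numbers: C 4.00, H 5.00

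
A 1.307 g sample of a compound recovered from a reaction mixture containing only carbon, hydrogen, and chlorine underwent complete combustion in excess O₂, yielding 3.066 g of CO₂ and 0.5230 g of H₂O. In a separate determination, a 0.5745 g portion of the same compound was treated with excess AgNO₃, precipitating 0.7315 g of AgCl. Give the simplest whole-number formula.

mol C = 3.066 g CO₂ ÷ 44.009 g/mol = 0.069668 mol
mol H = 2 × 0.5230 g H₂O ÷ 18.015 g/mol = 0.058063 mol
From the AgCl data: mol Cl per gram of compound = (0.7315 ÷ 143.318) ÷ 0.5745 = 0.0088843 mol/g, so in the 1.307 g combustion sample mol Cl = 0.011612 mol
Divide by the smallest (0.011612 mol): C 6.000, H 5.000, Cl 1.000

C6H5Cl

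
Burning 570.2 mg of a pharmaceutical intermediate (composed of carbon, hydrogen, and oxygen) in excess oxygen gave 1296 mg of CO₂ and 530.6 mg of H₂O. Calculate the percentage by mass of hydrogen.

10.41%

mol C = 1.296 g CO₂ ÷ 44.009 g/mol = 0.029449 mol
mol H = 2 × 0.5306 g H₂O ÷ 18.015 g/mol = 0.058906 mol
mass O = 0.5702 − (0.35371 + 0.059378) = 0.15712 g → mol O = 0.15712 ÷ 15.999 = 0.0098204 mol
mass % H = 0.059378 g ÷ 0.5702 g × 100%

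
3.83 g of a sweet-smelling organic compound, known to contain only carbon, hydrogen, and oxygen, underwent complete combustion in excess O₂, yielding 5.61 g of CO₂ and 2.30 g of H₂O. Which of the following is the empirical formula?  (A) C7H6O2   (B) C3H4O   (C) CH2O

mol C = 5.61 g CO₂ ÷ 44.009 g/mol = 0.1275 mol
mol H = 2 × 2.30 g H₂O ÷ 18.015 g/mol = 0.2553 mol
mass O = 3.83 − (1.531 + 0.2574) = 2.042 g → mol O = 2.042 ÷ 15.999 = 0.1276 mol
Divide by the smallest (0.1275 mol): C 1.000, H 2.003, O 1.001

(C) CH2O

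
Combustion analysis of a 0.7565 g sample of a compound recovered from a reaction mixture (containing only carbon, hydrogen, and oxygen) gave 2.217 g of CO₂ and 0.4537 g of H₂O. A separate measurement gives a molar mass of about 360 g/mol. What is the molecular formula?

mol C = 2.217 g CO₂ ÷ 44.009 g/mol = 0.050376 mol
mol H = 2 × 0.4537 g H₂O ÷ 18.015 g/mol = 0.050369 mol
mass O = 0.7565 − (0.60507 + 0.050772) = 0.10066 g → mol O = 0.10066 ÷ 15.999 = 0.0062917 mol
Divide by the smallest (0.0062917 mol): C 8.007, H 8.006, O 1.000
Empirical formula: C8H8O
Empirical-formula mass = 120.15 g/mol; 360 ÷ 120.15 ≈ 3, so the molecular formula is C24H24O3.

C24H24O3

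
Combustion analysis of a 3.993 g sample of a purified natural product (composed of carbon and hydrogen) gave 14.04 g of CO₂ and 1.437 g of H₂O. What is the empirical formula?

mol C = 14.04 g CO₂ ÷ 44.009 g/mol = 0.31903 mol
mol H = 2 × 1.437 g H₂O ÷ 18.015 g/mol = 0.15953 mol
Divide by the smallest (0.15953 mol): C 2.000, H 1.000

C2H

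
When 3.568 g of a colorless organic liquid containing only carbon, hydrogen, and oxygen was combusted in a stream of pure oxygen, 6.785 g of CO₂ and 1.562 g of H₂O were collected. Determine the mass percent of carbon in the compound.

mol C = 6.785 g CO₂ ÷ 44.009 g/mol = 0.15417 mol
mol H = 2 × 1.562 g H₂O ÷ 18.015 g/mol = 0.17341 mol
mass O = 3.568 − (1.8518 + 0.17480) = 1.5414 g → mol O = 1.5414 ÷ 15.999 = 0.096345 mol
mass % C = 1.8518 g ÷ 3.568 g × 100%

51.90%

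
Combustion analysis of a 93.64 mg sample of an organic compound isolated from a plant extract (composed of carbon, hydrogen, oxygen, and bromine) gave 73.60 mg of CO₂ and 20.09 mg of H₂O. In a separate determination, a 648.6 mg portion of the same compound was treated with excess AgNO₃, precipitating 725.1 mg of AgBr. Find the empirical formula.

mol C = 0.07360 g CO₂ ÷ 44.009 g/mol = 0.0016724 mol
mol H = 2 × 0.02009 g H₂O ÷ 18.015 g/mol = 0.0022304 mol
From the AgBr data: mol Br per gram of compound = (0.7251 ÷ 187.772) ÷ 0.6486 = 0.0059537 mol/g, so in the 0.09364 g combustion sample mol Br = 0.00055751 mol
mass O = 0.09364 − (0.020087 + 0.0022482 + 0.044547) = 0.026758 g → mol O = 0.026758 ÷ 15.999 = 0.0016725 mol
Divide by the smallest (0.00055751 mol): C 3.000, H 4.001, Br 1.000, O 3.000

C3H4BrO3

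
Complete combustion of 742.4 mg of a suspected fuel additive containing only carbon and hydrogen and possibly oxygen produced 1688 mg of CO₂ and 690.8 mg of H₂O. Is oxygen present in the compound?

mol C = 1.688 g CO₂ ÷ 44.009 g/mol = 0.038356 mol
mol H = 2 × 0.6908 g H₂O ÷ 18.015 g/mol = 0.076692 mol
C and H account for only 0.53800 g of the 0.7424 g sample; the remaining 0.20440 g must be oxygen.

yes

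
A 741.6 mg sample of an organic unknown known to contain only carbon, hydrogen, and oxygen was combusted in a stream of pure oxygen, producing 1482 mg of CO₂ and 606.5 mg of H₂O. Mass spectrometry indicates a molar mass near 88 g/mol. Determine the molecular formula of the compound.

C4H8O2

mol C = 1.482 g CO₂ ÷ 44.009 g/mol = 0.033675 mol
mol H = 2 × 0.6065 g H₂O ÷ 18.015 g/mol = 0.067333 mol
mass O = 0.7416 − (0.40447 + 0.067871) = 0.26926 g → mol O = 0.26926 ÷ 15.999 = 0.016830 mol
Divide by the smallest (0.016830 mol): C 2.001, H 4.001, O 1.000
Empirical formula: C2H4O
Empirical-formula mass = 44.05 g/mol; 88 ÷ 44.05 ≈ 2, so the molecular formula is C4H8O2.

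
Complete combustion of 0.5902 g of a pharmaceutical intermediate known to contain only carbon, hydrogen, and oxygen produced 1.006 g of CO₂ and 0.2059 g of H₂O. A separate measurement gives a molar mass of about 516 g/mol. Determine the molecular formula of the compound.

mol C = 1.006 g CO₂ ÷ 44.009 g/mol = 0.022859 mol
mol H = 2 × 0.2059 g H₂O ÷ 18.015 g/mol = 0.022859 mol
mass O = 0.5902 − (0.27456 + 0.023042) = 0.29260 g → mol O = 0.29260 ÷ 15.999 = 0.018289 mol
Divide by the smallest (0.018289 mol): C 1.250, H 1.250, O 1.000
Multiplying each by 4 gives whole numbers: C 5.00, H 5.00, O 4.00
Empirical formula: C5H5O4
Empirical-formula mass = 129.09 g/mol; 516 ÷ 129.09 ≈ 4, so the molecular formula is C20H20O16.

C20H20O16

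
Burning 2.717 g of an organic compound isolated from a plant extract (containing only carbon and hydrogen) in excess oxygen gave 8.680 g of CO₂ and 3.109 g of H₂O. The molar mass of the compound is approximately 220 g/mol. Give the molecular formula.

C16H28

mol C = 8.680 g CO₂ ÷ 44.009 g/mol = 0.19723 mol
mol H = 2 × 3.109 g H₂O ÷ 18.015 g/mol = 0.34516 mol
Divide by the smallest (0.19723 mol): C 1.000, H 1.750
Multiplying each by 4 gives whole numbers: C 4.00, H 7.00
Empirical formula: C4H7
Empirical-formula mass = 55.10 g/mol; 220 ÷ 55.10 ≈ 4, so the molecular formula is C16H28.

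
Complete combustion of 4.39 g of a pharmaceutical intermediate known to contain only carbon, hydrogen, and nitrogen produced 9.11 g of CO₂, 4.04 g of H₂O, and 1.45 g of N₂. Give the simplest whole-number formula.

C6H13N3

mol C = 9.11 g CO₂ ÷ 44.009 g/mol = 0.2070 mol
mol H = 2 × 4.04 g H₂O ÷ 18.015 g/mol = 0.4485 mol
mol N = 2 × 1.45 g N₂ ÷ 28.014 g/mol = 0.1035 mol
Divide by the smallest (0.1035 mol): C 2.000, H 4.333, N 1.000
Multiplying each by 3 gives whole numbers: C 6.00, H 13.00, N 3.00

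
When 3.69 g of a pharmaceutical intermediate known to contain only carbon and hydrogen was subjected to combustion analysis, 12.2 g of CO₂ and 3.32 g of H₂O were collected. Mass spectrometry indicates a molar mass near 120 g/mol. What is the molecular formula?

mol C = 12.2 g CO₂ ÷ 44.009 g/mol = 0.2772 mol
mol H = 2 × 3.32 g H₂O ÷ 18.015 g/mol = 0.3686 mol
Divide by the smallest (0.2772 mol): C 1.000, H 1.330
Multiplying each by 3 gives whole numbers: C 3.00, H 3.99
Empirical formula: C3H4
Empirical-formula mass = 40.06 g/mol; 120 ÷ 40.06 ≈ 3, so the molecular formula is C9H12.

C9H12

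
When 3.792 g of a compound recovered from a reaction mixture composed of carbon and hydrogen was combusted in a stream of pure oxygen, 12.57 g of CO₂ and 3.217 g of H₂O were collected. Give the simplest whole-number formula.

mol C = 12.57 g CO₂ ÷ 44.009 g/mol = 0.28562 mol
mol H = 2 × 3.217 g H₂O ÷ 18.015 g/mol = 0.35715 mol
Divide by the smallest (0.28562 mol): C 1.000, H 1.250
Multiplying each by 4 gives whole numbers: C 4.00, H 5.00

C4H5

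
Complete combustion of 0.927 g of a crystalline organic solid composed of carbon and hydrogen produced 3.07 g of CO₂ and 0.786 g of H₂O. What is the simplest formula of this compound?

C4H5

mol C = 3.07 g CO₂ ÷ 44.009 g/mol = 0.06976 mol
mol H = 2 × 0.786 g H₂O ÷ 18.015 g/mol = 0.08726 mol
Divide by the smallest (0.06976 mol): C 1.000, H 1.251
Multiplying each by 4 gives whole numbers: C 4.00, H 5.00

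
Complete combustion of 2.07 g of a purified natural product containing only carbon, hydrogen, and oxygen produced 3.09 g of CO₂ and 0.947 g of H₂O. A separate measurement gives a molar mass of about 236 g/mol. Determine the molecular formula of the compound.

C8H12O8

mol C = 3.09 g CO₂ ÷ 44.009 g/mol = 0.07021 mol
mol H = 2 × 0.947 g H₂O ÷ 18.015 g/mol = 0.1051 mol
mass O = 2.07 − (0.8433 + 0.1060) = 1.121 g → mol O = 1.121 ÷ 15.999 = 0.07005 mol
Divide by the smallest (0.07005 mol): C 1.002, H 1.501, O 1.000
Multiplying each by 2 gives whole numbers: C 2.00, H 3.00, O 2.00
Empirical formula: C2H3O2
Empirical-formula mass = 59.04 g/mol; 236 ÷ 59.04 ≈ 4, so the molecular formula is C8H12O8.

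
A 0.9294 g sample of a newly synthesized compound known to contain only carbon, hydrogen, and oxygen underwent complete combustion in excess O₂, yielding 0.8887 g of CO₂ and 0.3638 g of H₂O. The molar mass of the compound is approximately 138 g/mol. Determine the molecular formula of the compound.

mol C = 0.8887 g CO₂ ÷ 44.009 g/mol = 0.020194 mol
mol H = 2 × 0.3638 g H₂O ÷ 18.015 g/mol = 0.040389 mol
mass O = 0.9294 − (0.24255 + 0.040712) = 0.64614 g → mol O = 0.64614 ÷ 15.999 = 0.040386 mol
Divide by the smallest (0.020194 mol): C 1.000, H 2.000, O 2.000
Empirical formula: CH2O2
Empirical-formula mass = 46.02 g/mol; 138 ÷ 46.02 ≈ 3, so the molecular formula is C3H6O6.

C3H6O6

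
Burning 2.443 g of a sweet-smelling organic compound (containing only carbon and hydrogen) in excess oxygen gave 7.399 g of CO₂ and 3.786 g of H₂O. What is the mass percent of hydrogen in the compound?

17.34%

mol C = 7.399 g CO₂ ÷ 44.009 g/mol = 0.16812 mol
mol H = 2 × 3.786 g H₂O ÷ 18.015 g/mol = 0.42032 mol
mass % H = 0.42368 g ÷ 2.443 g × 100%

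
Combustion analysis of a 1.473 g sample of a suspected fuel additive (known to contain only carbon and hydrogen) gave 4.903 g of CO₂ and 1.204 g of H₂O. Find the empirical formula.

C5H6

mol C = 4.903 g CO₂ ÷ 44.009 g/mol = 0.11141 mol
mol H = 2 × 1.204 g H₂O ÷ 18.015 g/mol = 0.13367 mol
Divide by the smallest (0.11141 mol): C 1.000, H 1.200
Multiplying each by 5 gives whole numbers: C 5.00, H 6.00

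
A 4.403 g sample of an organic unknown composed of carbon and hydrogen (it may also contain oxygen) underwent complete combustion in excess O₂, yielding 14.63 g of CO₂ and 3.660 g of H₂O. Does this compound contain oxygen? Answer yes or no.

no

mol C = 14.63 g CO₂ ÷ 44.009 g/mol = 0.33243 mol
mol H = 2 × 3.660 g H₂O ÷ 18.015 g/mol = 0.40633 mol
C and H together account for 4.4024 g — essentially the entire 4.403 g sample — so the compound contains no oxygen.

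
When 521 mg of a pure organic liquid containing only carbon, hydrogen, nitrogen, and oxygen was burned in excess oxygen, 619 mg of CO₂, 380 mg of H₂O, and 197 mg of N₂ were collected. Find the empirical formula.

mol C = 0.619 g CO₂ ÷ 44.009 g/mol = 0.01407 mol
mol H = 2 × 0.380 g H₂O ÷ 18.015 g/mol = 0.04219 mol
mol N = 2 × 0.197 g N₂ ÷ 28.014 g/mol = 0.01406 mol
mass O = 0.521 − (0.1689 + 0.04252 + 0.1970) = 0.1125 g → mol O = 0.1125 ÷ 15.999 = 0.007034 mol
Divide by the smallest (0.007034 mol): C 2.000, H 5.998, N 1.999, O 1.000

C2H6N2O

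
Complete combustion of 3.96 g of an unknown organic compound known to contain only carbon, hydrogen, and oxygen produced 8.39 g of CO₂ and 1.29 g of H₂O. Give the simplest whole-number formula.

mol C = 8.39 g CO₂ ÷ 44.009 g/mol = 0.1906 mol
mol H = 2 × 1.29 g H₂O ÷ 18.015 g/mol = 0.1432 mol
mass O = 3.96 − (2.290 + 0.1444) = 1.526 g → mol O = 1.526 ÷ 15.999 = 0.09537 mol
Divide by the smallest (0.09537 mol): C 1.999, H 1.502, O 1.000
Multiplying each by 2 gives whole numbers: C 4.00, H 3.00, O 2.00

C4H3O2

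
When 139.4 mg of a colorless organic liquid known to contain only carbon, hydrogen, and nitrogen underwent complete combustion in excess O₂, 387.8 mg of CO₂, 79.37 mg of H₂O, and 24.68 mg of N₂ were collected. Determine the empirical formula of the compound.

mol C = 0.3878 g CO₂ ÷ 44.009 g/mol = 0.0088118 mol
mol H = 2 × 0.07937 g H₂O ÷ 18.015 g/mol = 0.0088115 mol
mol N = 2 × 0.02468 g N₂ ÷ 28.014 g/mol = 0.0017620 mol
Divide by the smallest (0.0017620 mol): C 5.001, H 5.001, N 1.000

C5H5N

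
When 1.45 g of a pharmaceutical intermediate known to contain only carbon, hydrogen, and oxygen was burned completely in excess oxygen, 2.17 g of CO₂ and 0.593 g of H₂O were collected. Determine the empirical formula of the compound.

C3H4O3

mol C = 2.17 g CO₂ ÷ 44.009 g/mol = 0.04931 mol
mol H = 2 × 0.593 g H₂O ÷ 18.015 g/mol = 0.06583 mol
mass O = 1.45 − (0.5922 + 0.06636) = 0.7914 g → mol O = 0.7914 ÷ 15.999 = 0.04947 mol
Divide by the smallest (0.04931 mol): C 1.000, H 1.335, O 1.003
Multiplying each by 3 gives whole numbers: C 3.00, H 4.01, O 3.01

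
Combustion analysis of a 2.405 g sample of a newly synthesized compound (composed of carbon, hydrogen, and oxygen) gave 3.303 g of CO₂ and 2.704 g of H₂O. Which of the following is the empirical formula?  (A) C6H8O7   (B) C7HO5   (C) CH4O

mol C = 3.303 g CO₂ ÷ 44.009 g/mol = 0.075053 mol
mol H = 2 × 2.704 g H₂O ÷ 18.015 g/mol = 0.30019 mol
mass O = 2.405 − (0.90146 + 0.30260) = 1.2009 g → mol O = 1.2009 ÷ 15.999 = 0.075064 mol
Divide by the smallest (0.075053 mol): C 1.000, H 4.000, O 1.000

(C) CH4O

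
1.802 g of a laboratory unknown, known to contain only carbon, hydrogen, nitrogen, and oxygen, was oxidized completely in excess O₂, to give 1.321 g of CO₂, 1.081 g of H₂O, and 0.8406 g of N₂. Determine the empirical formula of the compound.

CH4N2O

mol C = 1.321 g CO₂ ÷ 44.009 g/mol = 0.030017 mol
mol H = 2 × 1.081 g H₂O ÷ 18.015 g/mol = 0.12001 mol
mol N = 2 × 0.8406 g N₂ ÷ 28.014 g/mol = 0.060013 mol
mass O = 1.802 − (0.36053 + 0.12097 + 0.84060) = 0.47990 g → mol O = 0.47990 ÷ 15.999 = 0.029996 mol
Divide by the smallest (0.029996 mol): C 1.001, H 4.001, N 2.001, O 1.000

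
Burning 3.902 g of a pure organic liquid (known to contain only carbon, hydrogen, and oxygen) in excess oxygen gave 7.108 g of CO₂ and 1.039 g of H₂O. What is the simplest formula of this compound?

mol C = 7.108 g CO₂ ÷ 44.009 g/mol = 0.16151 mol
mol H = 2 × 1.039 g H₂O ÷ 18.015 g/mol = 0.11535 mol
mass O = 3.902 − (1.9399 + 0.11627) = 1.8458 g → mol O = 1.8458 ÷ 15.999 = 0.11537 mol
Divide by the smallest (0.11535 mol): C 1.400, H 1.000, O 1.000
Multiplying each by 5 gives whole numbers: C 7.00, H 5.00, O 5.00

C7H5O5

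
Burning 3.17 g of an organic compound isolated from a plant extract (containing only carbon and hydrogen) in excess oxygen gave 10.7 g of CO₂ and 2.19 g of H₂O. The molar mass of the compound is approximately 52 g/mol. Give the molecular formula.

C4H4

mol C = 10.7 g CO₂ ÷ 44.009 g/mol = 0.2431 mol
mol H = 2 × 2.19 g H₂O ÷ 18.015 g/mol = 0.2431 mol
Divide by the smallest (0.2431 mol): C 1.000, H 1.000
Empirical formula: CH
Empirical-formula mass = 13.02 g/mol; 52 ÷ 13.02 ≈ 4, so the molecular formula is C4H4.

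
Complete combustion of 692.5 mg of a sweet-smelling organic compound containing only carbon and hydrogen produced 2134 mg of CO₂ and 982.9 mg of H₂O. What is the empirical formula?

mol C = 2.134 g CO₂ ÷ 44.009 g/mol = 0.048490 mol
mol H = 2 × 0.9829 g H₂O ÷ 18.015 g/mol = 0.10912 mol
Divide by the smallest (0.048490 mol): C 1.000, H 2.250
Multiplying each by 4 gives whole numbers: C 4.00, H 9.00

C4H9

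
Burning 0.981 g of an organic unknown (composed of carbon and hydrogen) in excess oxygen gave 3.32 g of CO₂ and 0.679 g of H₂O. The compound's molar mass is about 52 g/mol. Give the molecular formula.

mol C = 3.32 g CO₂ ÷ 44.009 g/mol = 0.07544 mol
mol H = 2 × 0.679 g H₂O ÷ 18.015 g/mol = 0.07538 mol
Divide by the smallest (0.07538 mol): C 1.001, H 1.000
Empirical formula: CH
Empirical-formula mass = 13.02 g/mol; 52 ÷ 13.02 ≈ 4, so the molecular formula is C4H4.

C4H4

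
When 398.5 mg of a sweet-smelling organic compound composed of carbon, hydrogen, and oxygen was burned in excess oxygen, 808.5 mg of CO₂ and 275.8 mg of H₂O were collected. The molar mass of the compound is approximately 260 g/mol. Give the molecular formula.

mol C = 0.8085 g CO₂ ÷ 44.009 g/mol = 0.018371 mol
mol H = 2 × 0.2758 g H₂O ÷ 18.015 g/mol = 0.030619 mol
mass O = 0.3985 − (0.22066 + 0.030864) = 0.14698 g → mol O = 0.14698 ÷ 15.999 = 0.0091868 mol
Divide by the smallest (0.0091868 mol): C 2.000, H 3.333, O 1.000
Multiplying each by 3 gives whole numbers: C 6.00, H 10.00, O 3.00
Empirical formula: C6H10O3
Empirical-formula mass = 130.14 g/mol; 260 ÷ 130.14 ≈ 2, so the molecular formula is C12H20O6.

C12H20O6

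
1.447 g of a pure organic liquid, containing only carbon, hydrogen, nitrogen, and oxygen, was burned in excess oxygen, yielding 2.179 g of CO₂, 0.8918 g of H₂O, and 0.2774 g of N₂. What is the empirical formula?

mol C = 2.179 g CO₂ ÷ 44.009 g/mol = 0.049513 mol
mol H = 2 × 0.8918 g H₂O ÷ 18.015 g/mol = 0.099006 mol
mol N = 2 × 0.2774 g N₂ ÷ 28.014 g/mol = 0.019804 mol
mass O = 1.447 − (0.59470 + 0.099798 + 0.27740) = 0.47511 g → mol O = 0.47511 ÷ 15.999 = 0.029696 mol
Divide by the smallest (0.019804 mol): C 2.500, H 4.999, N 1.000, O 1.499
Multiplying each by 2 gives whole numbers: C 5.00, H 10.00, N 2.00, O 3.00

C5H10N2O3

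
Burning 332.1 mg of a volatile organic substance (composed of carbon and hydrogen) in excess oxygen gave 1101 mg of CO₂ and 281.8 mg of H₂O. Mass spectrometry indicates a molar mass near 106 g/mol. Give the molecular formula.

C8H10

mol C = 1.101 g CO₂ ÷ 44.009 g/mol = 0.025018 mol
mol H = 2 × 0.2818 g H₂O ÷ 18.015 g/mol = 0.031285 mol
Divide by the smallest (0.025018 mol): C 1.000, H 1.251
Multiplying each by 4 gives whole numbers: C 4.00, H 5.00
Empirical formula: C4H5
Empirical-formula mass = 53.08 g/mol; 106 ÷ 53.08 ≈ 2, so the molecular formula is C8H10.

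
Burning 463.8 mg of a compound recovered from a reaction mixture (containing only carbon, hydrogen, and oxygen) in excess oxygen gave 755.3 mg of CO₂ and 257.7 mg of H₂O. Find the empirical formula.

mol C = 0.7553 g CO₂ ÷ 44.009 g/mol = 0.017162 mol
mol H = 2 × 0.2577 g H₂O ÷ 18.015 g/mol = 0.028609 mol
mass O = 0.4638 − (0.20614 + 0.028838) = 0.22882 g → mol O = 0.22882 ÷ 15.999 = 0.014302 mol
Divide by the smallest (0.014302 mol): C 1.200, H 2.000, O 1.000
Multiplying each by 5 gives whole numbers: C 6.00, H 10.00, O 5.00

C6H10O5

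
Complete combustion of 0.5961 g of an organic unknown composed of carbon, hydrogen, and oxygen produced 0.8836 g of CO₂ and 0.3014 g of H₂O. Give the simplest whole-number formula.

mol C = 0.8836 g CO₂ ÷ 44.009 g/mol = 0.020078 mol
mol H = 2 × 0.3014 g H₂O ÷ 18.015 g/mol = 0.033461 mol
mass O = 0.5961 − (0.24115 + 0.033729) = 0.32122 g → mol O = 0.32122 ÷ 15.999 = 0.020077 mol
Divide by the smallest (0.020077 mol): C 1.000, H 1.667, O 1.000
Multiplying each by 3 gives whole numbers: C 3.00, H 5.00, O 3.00

C3H5O3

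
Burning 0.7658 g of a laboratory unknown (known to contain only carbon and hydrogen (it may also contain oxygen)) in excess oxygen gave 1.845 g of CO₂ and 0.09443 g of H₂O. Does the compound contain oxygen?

yes

mol C = 1.845 g CO₂ ÷ 44.009 g/mol = 0.041923 mol
mol H = 2 × 0.09443 g H₂O ÷ 18.015 g/mol = 0.010483 mol
C and H account for only 0.51411 g of the 0.7658 g sample; the remaining 0.25169 g must be oxygen.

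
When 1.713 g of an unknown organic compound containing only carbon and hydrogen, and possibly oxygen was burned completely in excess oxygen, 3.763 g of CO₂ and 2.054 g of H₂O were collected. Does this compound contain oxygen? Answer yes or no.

yes

mol C = 3.763 g CO₂ ÷ 44.009 g/mol = 0.085505 mol
mol H = 2 × 2.054 g H₂O ÷ 18.015 g/mol = 0.22803 mol
C and H account for only 1.2569 g of the 1.713 g sample; the remaining 0.45614 g must be oxygen.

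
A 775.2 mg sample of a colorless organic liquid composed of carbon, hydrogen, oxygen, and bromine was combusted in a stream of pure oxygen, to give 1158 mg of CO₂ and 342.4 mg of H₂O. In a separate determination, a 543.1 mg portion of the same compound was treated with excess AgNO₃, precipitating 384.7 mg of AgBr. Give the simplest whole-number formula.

mol C = 1.158 g CO₂ ÷ 44.009 g/mol = 0.026313 mol
mol H = 2 × 0.3424 g H₂O ÷ 18.015 g/mol = 0.038013 mol
From the AgBr data: mol Br per gram of compound = (0.3847 ÷ 187.772) ÷ 0.5431 = 0.0037723 mol/g, so in the 0.7752 g combustion sample mol Br = 0.0029243 mol
mass O = 0.7752 − (0.31604 + 0.038317 + 0.23367) = 0.18718 g → mol O = 0.18718 ÷ 15.999 = 0.011699 mol
Divide by the smallest (0.0029243 mol): C 8.998, H 12.999, Br 1.000, O 4.001

C9H13BrO4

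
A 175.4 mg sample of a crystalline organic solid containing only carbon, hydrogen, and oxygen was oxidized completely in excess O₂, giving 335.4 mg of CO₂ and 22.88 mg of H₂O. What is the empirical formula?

mol C = 0.3354 g CO₂ ÷ 44.009 g/mol = 0.0076212 mol
mol H = 2 × 0.02288 g H₂O ÷ 18.015 g/mol = 0.0025401 mol
mass O = 0.1754 − (0.091538 + 0.0025604) = 0.081302 g → mol O = 0.081302 ÷ 15.999 = 0.0050817 mol
Divide by the smallest (0.0025401 mol): C 3.000, H 1.000, O 2.001

C3HO2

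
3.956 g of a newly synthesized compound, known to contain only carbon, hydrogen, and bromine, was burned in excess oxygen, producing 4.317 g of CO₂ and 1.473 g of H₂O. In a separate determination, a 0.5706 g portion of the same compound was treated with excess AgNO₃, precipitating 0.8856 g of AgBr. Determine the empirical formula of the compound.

mol C = 4.317 g CO₂ ÷ 44.009 g/mol = 0.098094 mol
mol H = 2 × 1.473 g H₂O ÷ 18.015 g/mol = 0.16353 mol
From the AgBr data: mol Br per gram of compound = (0.8856 ÷ 187.772) ÷ 0.5706 = 0.0082656 mol/g, so in the 3.956 g combustion sample mol Br = 0.032699 mol
Divide by the smallest (0.032699 mol): C 3.000, H 5.001, Br 1.000

C3H5Br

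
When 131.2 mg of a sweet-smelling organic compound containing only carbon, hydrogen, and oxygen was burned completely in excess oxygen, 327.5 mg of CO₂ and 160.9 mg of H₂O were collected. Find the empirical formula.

mol C = 0.3275 g CO₂ ÷ 44.009 g/mol = 0.0074417 mol
mol H = 2 × 0.1609 g H₂O ÷ 18.015 g/mol = 0.017863 mol
mass O = 0.1312 − (0.089382 + 0.018006) = 0.023812 g → mol O = 0.023812 ÷ 15.999 = 0.0014884 mol
Divide by the smallest (0.0014884 mol): C 5.000, H 12.002, O 1.000

C5H12O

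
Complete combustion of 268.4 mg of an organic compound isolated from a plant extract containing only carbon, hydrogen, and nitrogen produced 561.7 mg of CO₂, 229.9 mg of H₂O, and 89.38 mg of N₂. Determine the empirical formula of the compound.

mol C = 0.5617 g CO₂ ÷ 44.009 g/mol = 0.012763 mol
mol H = 2 × 0.2299 g H₂O ÷ 18.015 g/mol = 0.025523 mol
mol N = 2 × 0.08938 g N₂ ÷ 28.014 g/mol = 0.0063811 mol
Divide by the smallest (0.0063811 mol): C 2.000, H 4.000, N 1.000

C2H4N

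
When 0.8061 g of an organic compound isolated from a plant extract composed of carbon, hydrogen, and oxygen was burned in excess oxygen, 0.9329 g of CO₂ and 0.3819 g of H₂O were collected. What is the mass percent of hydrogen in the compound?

mol C = 0.9329 g CO₂ ÷ 44.009 g/mol = 0.021198 mol
mol H = 2 × 0.3819 g H₂O ÷ 18.015 g/mol = 0.042398 mol
mass O = 0.8061 − (0.25461 + 0.042737) = 0.50875 g → mol O = 0.50875 ÷ 15.999 = 0.031799 mol
mass % H = 0.042737 g ÷ 0.8061 g × 100%

5.30%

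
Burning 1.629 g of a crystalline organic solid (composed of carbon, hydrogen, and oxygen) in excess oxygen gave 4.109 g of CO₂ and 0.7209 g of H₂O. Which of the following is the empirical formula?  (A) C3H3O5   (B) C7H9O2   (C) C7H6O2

(C) C7H6O2

mol C = 4.109 g CO₂ ÷ 44.009 g/mol = 0.093367 mol
mol H = 2 × 0.7209 g H₂O ÷ 18.015 g/mol = 0.080033 mol
mass O = 1.629 − (1.1214 + 0.080674) = 0.42689 g → mol O = 0.42689 ÷ 15.999 = 0.026682 mol
Divide by the smallest (0.026682 mol): C 3.499, H 2.999, O 1.000
Multiplying each by 2 gives whole numbers: C 7.00, H 6.00, O 2.00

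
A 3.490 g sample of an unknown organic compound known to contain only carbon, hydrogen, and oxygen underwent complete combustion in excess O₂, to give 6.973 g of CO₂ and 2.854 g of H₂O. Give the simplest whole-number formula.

mol C = 6.973 g CO₂ ÷ 44.009 g/mol = 0.15844 mol
mol H = 2 × 2.854 g H₂O ÷ 18.015 g/mol = 0.31685 mol
mass O = 3.490 − (1.9031 + 0.31938) = 1.2675 g → mol O = 1.2675 ÷ 15.999 = 0.079226 mol
Divide by the smallest (0.079226 mol): C 2.000, H 3.999, O 1.000

C2H4O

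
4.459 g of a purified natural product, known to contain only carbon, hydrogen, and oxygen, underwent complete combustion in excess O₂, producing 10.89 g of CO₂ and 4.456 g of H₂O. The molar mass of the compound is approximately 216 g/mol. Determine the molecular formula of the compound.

C12H24O3

mol C = 10.89 g CO₂ ÷ 44.009 g/mol = 0.24745 mol
mol H = 2 × 4.456 g H₂O ÷ 18.015 g/mol = 0.49470 mol
mass O = 4.459 − (2.9721 + 0.49866) = 0.98823 g → mol O = 0.98823 ÷ 15.999 = 0.061768 mol
Divide by the smallest (0.061768 mol): C 4.006, H 8.009, O 1.000
Empirical formula: C4H8O
Empirical-formula mass = 72.11 g/mol; 216 ÷ 72.11 ≈ 3, so the molecular formula is C12H24O3.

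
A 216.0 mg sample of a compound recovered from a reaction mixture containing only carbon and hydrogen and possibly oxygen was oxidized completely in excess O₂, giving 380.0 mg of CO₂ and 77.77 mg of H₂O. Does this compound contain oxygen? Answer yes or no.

mol C = 0.3800 g CO₂ ÷ 44.009 g/mol = 0.0086346 mol
mol H = 2 × 0.07777 g H₂O ÷ 18.015 g/mol = 0.0086339 mol
C and H account for only 0.11241 g of the 0.2160 g sample; the remaining 0.10359 g must be oxygen.

yes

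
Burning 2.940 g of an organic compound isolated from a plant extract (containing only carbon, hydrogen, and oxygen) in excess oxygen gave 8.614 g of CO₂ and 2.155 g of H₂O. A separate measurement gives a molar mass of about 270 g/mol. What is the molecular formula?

C18H22O2

mol C = 8.614 g CO₂ ÷ 44.009 g/mol = 0.19573 mol
mol H = 2 × 2.155 g H₂O ÷ 18.015 g/mol = 0.23925 mol
mass O = 2.940 − (2.3509 + 0.24116) = 0.34790 g → mol O = 0.34790 ÷ 15.999 = 0.021745 mol
Divide by the smallest (0.021745 mol): C 9.001, H 11.002, O 1.000
Empirical formula: C9H11O
Empirical-formula mass = 135.19 g/mol; 270 ÷ 135.19 ≈ 2, so the molecular formula is C18H22O2.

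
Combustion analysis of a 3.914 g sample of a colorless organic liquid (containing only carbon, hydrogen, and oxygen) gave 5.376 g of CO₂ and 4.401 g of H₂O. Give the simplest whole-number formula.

CH4O

mol C = 5.376 g CO₂ ÷ 44.009 g/mol = 0.12216 mol
mol H = 2 × 4.401 g H₂O ÷ 18.015 g/mol = 0.48859 mol
mass O = 3.914 − (1.4672 + 0.49250) = 1.9543 g → mol O = 1.9543 ÷ 15.999 = 0.12215 mol
Divide by the smallest (0.12215 mol): C 1.000, H 4.000, O 1.000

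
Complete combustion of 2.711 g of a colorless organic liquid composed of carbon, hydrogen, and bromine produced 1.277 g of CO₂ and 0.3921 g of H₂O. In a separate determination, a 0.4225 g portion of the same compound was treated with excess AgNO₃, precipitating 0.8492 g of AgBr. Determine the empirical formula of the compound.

mol C = 1.277 g CO₂ ÷ 44.009 g/mol = 0.029017 mol
mol H = 2 × 0.3921 g H₂O ÷ 18.015 g/mol = 0.043530 mol
From the AgBr data: mol Br per gram of compound = (0.8492 ÷ 187.772) ÷ 0.4225 = 0.010704 mol/g, so in the 2.711 g combustion sample mol Br = 0.029019 mol
Divide by the smallest (0.029017 mol): C 1.000, H 1.500, Br 1.000
Multiplying each by 2 gives whole numbers: C 2.00, H 3.00, Br 2.00

C2H3Br2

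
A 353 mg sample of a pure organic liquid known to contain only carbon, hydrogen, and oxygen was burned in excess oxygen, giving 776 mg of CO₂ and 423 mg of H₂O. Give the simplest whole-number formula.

mol C = 0.776 g CO₂ ÷ 44.009 g/mol = 0.01763 mol
mol H = 2 × 0.423 g H₂O ÷ 18.015 g/mol = 0.04696 mol
mass O = 0.353 − (0.2118 + 0.04734) = 0.09388 g → mol O = 0.09388 ÷ 15.999 = 0.005868 mol
Divide by the smallest (0.005868 mol): C 3.005, H 8.003, O 1.000

C3H8O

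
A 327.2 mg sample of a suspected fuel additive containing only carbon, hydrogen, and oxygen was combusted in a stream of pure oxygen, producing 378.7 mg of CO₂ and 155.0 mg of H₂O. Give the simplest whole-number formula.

C2H4O3

mol C = 0.3787 g CO₂ ÷ 44.009 g/mol = 0.0086051 mol
mol H = 2 × 0.1550 g H₂O ÷ 18.015 g/mol = 0.017208 mol
mass O = 0.3272 − (0.10336 + 0.017346) = 0.20650 g → mol O = 0.20650 ÷ 15.999 = 0.012907 mol
Divide by the smallest (0.0086051 mol): C 1.000, H 2.000, O 1.500
Multiplying each by 2 gives whole numbers: C 2.00, H 4.00, O 3.00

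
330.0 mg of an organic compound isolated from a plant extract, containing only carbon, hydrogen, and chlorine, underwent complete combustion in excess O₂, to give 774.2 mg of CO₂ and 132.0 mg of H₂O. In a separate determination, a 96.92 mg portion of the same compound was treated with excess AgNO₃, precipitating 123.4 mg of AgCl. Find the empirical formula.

C6H5Cl

mol C = 0.7742 g CO₂ ÷ 44.009 g/mol = 0.017592 mol
mol H = 2 × 0.1320 g H₂O ÷ 18.015 g/mol = 0.014654 mol
From the AgCl data: mol Cl per gram of compound = (0.1234 ÷ 143.318) ÷ 0.09692 = 0.0088838 mol/g, so in the 0.3300 g combustion sample mol Cl = 0.0029317 mol
Divide by the smallest (0.0029317 mol): C 6.001, H 4.999, Cl 1.000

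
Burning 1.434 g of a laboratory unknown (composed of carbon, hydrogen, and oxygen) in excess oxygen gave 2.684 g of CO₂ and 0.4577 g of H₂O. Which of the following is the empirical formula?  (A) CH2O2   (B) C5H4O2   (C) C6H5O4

mol C = 2.684 g CO₂ ÷ 44.009 g/mol = 0.060988 mol
mol H = 2 × 0.4577 g H₂O ÷ 18.015 g/mol = 0.050813 mol
mass O = 1.434 − (0.73252 + 0.051220) = 0.65026 g → mol O = 0.65026 ÷ 15.999 = 0.040644 mol
Divide by the smallest (0.040644 mol): C 1.501, H 1.250, O 1.000
Multiplying each by 4 gives whole numbers: C 6.00, H 5.00, O 4.00

(C) C6H5O4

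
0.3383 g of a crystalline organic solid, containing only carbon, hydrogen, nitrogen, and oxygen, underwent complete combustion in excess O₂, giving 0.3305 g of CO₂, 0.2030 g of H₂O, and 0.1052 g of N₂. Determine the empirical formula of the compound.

CH3NO

mol C = 0.3305 g CO₂ ÷ 44.009 g/mol = 0.0075098 mol
mol H = 2 × 0.2030 g H₂O ÷ 18.015 g/mol = 0.022537 mol
mol N = 2 × 0.1052 g N₂ ÷ 28.014 g/mol = 0.0075105 mol
mass O = 0.3383 − (0.090201 + 0.022717 + 0.10520) = 0.12018 g → mol O = 0.12018 ÷ 15.999 = 0.0075119 mol
Divide by the smallest (0.0075098 mol): C 1.000, H 3.001, N 1.000, O 1.000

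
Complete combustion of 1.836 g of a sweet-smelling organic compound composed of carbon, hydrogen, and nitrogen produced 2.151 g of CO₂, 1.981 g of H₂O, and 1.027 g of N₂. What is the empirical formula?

mol C = 2.151 g CO₂ ÷ 44.009 g/mol = 0.048876 mol
mol H = 2 × 1.981 g H₂O ÷ 18.015 g/mol = 0.21993 mol
mol N = 2 × 1.027 g N₂ ÷ 28.014 g/mol = 0.073320 mol
Divide by the smallest (0.048876 mol): C 1.000, H 4.500, N 1.500
Multiplying each by 2 gives whole numbers: C 2.00, H 9.00, N 3.00

C2H9N3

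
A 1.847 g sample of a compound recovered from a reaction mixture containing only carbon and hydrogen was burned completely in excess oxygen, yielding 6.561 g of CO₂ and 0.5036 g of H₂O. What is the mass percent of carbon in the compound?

mol C = 6.561 g CO₂ ÷ 44.009 g/mol = 0.14908 mol
mol H = 2 × 0.5036 g H₂O ÷ 18.015 g/mol = 0.055909 mol
mass % C = 1.7906 g ÷ 1.847 g × 100%

96.95%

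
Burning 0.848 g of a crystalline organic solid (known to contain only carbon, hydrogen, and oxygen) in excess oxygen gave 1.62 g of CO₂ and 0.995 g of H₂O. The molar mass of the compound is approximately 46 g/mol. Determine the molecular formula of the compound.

mol C = 1.62 g CO₂ ÷ 44.009 g/mol = 0.03681 mol
mol H = 2 × 0.995 g H₂O ÷ 18.015 g/mol = 0.1105 mol
mass O = 0.848 − (0.4421 + 0.1113) = 0.2945 g → mol O = 0.2945 ÷ 15.999 = 0.01841 mol
Divide by the smallest (0.01841 mol): C 2.000, H 6.001, O 1.000
Empirical formula: C2H6O
Empirical-formula mass = 46.07 g/mol; 46 ÷ 46.07 ≈ 1, so the molecular formula is C2H6O.

C2H6O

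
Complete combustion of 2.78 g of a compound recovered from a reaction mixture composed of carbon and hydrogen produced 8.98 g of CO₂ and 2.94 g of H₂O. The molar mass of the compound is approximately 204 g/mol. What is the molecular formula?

C15H24

mol C = 8.98 g CO₂ ÷ 44.009 g/mol = 0.2040 mol
mol H = 2 × 2.94 g H₂O ÷ 18.015 g/mol = 0.3264 mol
Divide by the smallest (0.2040 mol): C 1.000, H 1.600
Multiplying each by 5 gives whole numbers: C 5.00, H 8.00
Empirical formula: C5H8
Empirical-formula mass = 68.12 g/mol; 204 ÷ 68.12 ≈ 3, so the molecular formula is C15H24.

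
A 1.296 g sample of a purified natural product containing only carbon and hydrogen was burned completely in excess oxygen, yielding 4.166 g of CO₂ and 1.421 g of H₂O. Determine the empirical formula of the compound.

mol C = 4.166 g CO₂ ÷ 44.009 g/mol = 0.094662 mol
mol H = 2 × 1.421 g H₂O ÷ 18.015 g/mol = 0.15776 mol
Divide by the smallest (0.094662 mol): C 1.000, H 1.667
Multiplying each by 3 gives whole numbers: C 3.00, H 5.00

C3H5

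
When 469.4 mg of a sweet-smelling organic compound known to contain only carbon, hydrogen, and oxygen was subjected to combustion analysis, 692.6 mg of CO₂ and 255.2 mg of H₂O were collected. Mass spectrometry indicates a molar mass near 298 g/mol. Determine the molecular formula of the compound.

C10H18O10

mol C = 0.6926 g CO₂ ÷ 44.009 g/mol = 0.015738 mol
mol H = 2 × 0.2552 g H₂O ÷ 18.015 g/mol = 0.028332 mol
mass O = 0.4694 − (0.18903 + 0.028559) = 0.25182 g → mol O = 0.25182 ÷ 15.999 = 0.015739 mol
Divide by the smallest (0.015738 mol): C 1.000, H 1.800, O 1.000
Multiplying each by 5 gives whole numbers: C 5.00, H 9.00, O 5.00
Empirical formula: C5H9O5
Empirical-formula mass = 149.12 g/mol; 298 ÷ 149.12 ≈ 2, so the molecular formula is C10H18O10.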